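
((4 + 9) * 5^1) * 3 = 195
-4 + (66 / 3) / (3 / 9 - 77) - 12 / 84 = -4.43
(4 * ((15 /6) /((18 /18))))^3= 1000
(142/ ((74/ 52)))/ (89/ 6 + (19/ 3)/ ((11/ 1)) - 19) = -81224/ 2923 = -27.79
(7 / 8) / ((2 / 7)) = 49 / 16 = 3.06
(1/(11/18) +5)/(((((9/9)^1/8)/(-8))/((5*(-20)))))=467200/11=42472.73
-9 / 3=-3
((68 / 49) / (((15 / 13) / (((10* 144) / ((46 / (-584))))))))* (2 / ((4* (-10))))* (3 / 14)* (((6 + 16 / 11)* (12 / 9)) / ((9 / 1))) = 338663936 / 1301685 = 260.17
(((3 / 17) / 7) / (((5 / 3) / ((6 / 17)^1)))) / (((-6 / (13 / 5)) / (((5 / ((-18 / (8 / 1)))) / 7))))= 52 / 70805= 0.00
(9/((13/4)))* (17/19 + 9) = 6768/247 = 27.40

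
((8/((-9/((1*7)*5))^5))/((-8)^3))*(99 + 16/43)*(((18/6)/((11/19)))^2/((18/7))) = 567124430928125/39325689216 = 14421.22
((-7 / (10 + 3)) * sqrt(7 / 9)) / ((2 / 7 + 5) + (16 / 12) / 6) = -147 * sqrt(7) / 4511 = -0.09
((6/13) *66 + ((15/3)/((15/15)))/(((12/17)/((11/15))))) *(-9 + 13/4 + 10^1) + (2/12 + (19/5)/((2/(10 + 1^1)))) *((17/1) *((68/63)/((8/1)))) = 39283991/196560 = 199.86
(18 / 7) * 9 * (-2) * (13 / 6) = -702 / 7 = -100.29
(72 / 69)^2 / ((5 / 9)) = 5184 / 2645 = 1.96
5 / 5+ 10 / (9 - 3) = 8 / 3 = 2.67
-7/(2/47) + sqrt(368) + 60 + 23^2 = 4*sqrt(23) + 849/2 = 443.68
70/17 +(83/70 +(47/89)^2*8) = 71019111/9425990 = 7.53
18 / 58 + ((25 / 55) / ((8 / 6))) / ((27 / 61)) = 12409 / 11484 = 1.08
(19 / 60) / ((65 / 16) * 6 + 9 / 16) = 4 / 315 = 0.01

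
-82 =-82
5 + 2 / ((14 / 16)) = 7.29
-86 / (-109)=86 / 109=0.79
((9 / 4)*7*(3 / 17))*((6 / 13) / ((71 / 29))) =0.52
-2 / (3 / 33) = -22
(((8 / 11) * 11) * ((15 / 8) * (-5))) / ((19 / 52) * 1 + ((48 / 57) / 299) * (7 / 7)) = -568100 / 2789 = -203.69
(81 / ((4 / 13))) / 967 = 1053 / 3868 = 0.27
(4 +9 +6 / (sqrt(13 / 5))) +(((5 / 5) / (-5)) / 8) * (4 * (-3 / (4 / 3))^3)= 6 * sqrt(65) / 13 +9049 / 640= 17.86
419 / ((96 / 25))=10475 / 96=109.11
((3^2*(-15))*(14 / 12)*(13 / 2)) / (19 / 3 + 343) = -12285 / 4192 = -2.93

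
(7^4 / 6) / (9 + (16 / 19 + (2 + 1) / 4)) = 13034 / 345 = 37.78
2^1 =2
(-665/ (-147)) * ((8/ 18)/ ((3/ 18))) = 760/ 63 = 12.06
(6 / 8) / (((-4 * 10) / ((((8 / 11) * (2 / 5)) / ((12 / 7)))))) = -7 / 2200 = -0.00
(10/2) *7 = 35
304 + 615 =919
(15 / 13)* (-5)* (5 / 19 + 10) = -1125 / 19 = -59.21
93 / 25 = 3.72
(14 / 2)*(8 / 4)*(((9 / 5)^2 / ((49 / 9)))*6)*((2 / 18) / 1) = 972 / 175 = 5.55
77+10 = 87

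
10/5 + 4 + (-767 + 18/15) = -759.80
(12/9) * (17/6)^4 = 83521/972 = 85.93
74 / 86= 37 / 43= 0.86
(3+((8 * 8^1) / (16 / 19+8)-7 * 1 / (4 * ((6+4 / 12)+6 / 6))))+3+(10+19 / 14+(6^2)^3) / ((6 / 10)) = 20537069 / 264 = 77791.93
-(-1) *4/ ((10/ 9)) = 18/ 5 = 3.60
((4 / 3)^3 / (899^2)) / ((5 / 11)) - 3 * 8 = -2618570536 / 109107135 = -24.00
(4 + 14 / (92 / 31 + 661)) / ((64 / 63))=289681 / 73184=3.96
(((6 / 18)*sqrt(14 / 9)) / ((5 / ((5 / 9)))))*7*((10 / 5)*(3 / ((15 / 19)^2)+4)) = 9254*sqrt(14) / 6075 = 5.70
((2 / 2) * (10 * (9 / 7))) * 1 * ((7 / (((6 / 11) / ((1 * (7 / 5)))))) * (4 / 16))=231 / 4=57.75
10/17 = 0.59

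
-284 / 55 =-5.16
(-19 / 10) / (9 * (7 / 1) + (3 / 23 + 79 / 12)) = -2622 / 96205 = -0.03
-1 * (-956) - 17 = 939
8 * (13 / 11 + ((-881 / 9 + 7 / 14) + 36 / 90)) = -379396 / 495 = -766.46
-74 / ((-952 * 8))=37 / 3808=0.01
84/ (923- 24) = 84/ 899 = 0.09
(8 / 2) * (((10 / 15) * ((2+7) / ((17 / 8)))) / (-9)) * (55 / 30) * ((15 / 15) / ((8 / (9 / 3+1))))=-176 / 153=-1.15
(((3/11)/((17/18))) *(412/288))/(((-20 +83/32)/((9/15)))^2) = 711936/1450414075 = 0.00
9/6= 3/2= 1.50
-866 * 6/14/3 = -866/7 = -123.71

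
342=342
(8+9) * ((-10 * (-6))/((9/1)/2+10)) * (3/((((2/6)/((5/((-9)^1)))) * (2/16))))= -81600/29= -2813.79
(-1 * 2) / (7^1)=-2 / 7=-0.29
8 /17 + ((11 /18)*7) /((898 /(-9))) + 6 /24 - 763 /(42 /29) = -24096875 /45798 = -526.16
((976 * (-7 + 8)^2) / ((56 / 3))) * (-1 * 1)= -366 / 7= -52.29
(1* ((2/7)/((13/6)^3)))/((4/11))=1188/15379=0.08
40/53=0.75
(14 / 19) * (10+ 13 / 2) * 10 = 2310 / 19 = 121.58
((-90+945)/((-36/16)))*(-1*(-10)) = -3800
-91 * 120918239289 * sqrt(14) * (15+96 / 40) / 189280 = -10519886818143 * sqrt(14) / 10400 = -3784789636.65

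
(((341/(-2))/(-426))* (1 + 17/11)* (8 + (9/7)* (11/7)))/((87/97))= 1476437/129717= 11.38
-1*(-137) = 137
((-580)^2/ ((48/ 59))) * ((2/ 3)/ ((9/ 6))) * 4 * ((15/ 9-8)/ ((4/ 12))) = -377104400/ 27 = -13966829.63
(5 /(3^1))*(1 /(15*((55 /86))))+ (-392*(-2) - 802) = -8824 /495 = -17.83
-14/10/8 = -7/40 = -0.18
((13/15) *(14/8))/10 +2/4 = 391/600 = 0.65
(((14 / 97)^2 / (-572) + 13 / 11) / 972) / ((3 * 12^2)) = 0.00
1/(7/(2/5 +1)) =1/5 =0.20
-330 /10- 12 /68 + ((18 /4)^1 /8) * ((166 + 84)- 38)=5853 /68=86.07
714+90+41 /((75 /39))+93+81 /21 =161381 /175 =922.18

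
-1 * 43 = -43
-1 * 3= -3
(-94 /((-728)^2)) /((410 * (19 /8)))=-47 /258035960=-0.00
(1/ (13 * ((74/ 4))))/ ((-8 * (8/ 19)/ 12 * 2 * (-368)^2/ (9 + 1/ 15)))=-323/ 651389440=-0.00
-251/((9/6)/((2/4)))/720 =-251/2160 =-0.12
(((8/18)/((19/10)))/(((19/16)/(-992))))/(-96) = 19840/9747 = 2.04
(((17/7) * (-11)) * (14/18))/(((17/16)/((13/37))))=-2288/333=-6.87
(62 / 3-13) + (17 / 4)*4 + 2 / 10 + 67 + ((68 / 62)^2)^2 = 1292656978 / 13852815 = 93.31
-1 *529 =-529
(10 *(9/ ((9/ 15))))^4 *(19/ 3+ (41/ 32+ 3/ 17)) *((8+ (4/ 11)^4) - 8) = 17165250000000/ 248897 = 68965274.79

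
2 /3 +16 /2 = 26 /3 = 8.67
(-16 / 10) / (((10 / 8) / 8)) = -256 / 25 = -10.24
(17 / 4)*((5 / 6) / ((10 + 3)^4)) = 85 / 685464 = 0.00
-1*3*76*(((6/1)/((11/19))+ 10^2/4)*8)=-709536/11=-64503.27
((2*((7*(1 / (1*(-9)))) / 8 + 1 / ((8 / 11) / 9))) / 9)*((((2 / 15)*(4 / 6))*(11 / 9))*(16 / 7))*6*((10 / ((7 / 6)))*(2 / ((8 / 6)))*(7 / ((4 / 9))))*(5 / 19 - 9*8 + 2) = -57407.07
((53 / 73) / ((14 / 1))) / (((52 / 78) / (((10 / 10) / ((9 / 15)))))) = 265 / 2044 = 0.13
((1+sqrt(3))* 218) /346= 109 /173+109* sqrt(3) /173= 1.72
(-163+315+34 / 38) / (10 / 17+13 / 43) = 303365 / 1767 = 171.68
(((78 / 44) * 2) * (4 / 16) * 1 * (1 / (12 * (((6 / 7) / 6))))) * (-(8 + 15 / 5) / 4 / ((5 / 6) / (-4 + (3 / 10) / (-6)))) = 22113 / 3200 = 6.91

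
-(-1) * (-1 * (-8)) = 8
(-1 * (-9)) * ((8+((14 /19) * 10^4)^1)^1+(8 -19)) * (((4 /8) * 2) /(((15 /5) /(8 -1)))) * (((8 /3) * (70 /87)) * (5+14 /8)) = 1234297260 /551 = 2240103.92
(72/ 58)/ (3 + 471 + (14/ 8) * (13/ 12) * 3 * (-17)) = 576/ 175073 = 0.00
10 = 10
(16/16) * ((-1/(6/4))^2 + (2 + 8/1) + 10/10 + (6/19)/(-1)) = 11.13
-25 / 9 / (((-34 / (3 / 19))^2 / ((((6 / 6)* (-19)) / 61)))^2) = -225 / 1795074758416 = -0.00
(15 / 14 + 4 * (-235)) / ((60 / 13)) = -34177 / 168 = -203.43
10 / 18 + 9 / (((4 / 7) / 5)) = 2855 / 36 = 79.31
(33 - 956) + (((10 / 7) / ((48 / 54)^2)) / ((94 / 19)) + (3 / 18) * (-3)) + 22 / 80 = -97158653 / 105280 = -922.86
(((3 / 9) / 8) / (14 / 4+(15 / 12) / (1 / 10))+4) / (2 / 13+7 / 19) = 379639 / 49536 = 7.66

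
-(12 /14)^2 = -36 /49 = -0.73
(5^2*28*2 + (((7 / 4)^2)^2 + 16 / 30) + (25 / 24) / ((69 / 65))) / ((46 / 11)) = 4112133817 / 12188160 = 337.39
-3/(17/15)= -45/17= -2.65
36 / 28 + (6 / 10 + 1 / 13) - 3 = -472 / 455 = -1.04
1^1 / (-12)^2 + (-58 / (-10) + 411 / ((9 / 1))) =37061 / 720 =51.47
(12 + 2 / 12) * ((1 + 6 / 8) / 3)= 511 / 72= 7.10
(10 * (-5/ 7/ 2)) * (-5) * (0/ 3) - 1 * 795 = -795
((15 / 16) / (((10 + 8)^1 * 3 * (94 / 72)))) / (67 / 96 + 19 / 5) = 300 / 101473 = 0.00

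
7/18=0.39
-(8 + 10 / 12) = -53 / 6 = -8.83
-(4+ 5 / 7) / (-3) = 11 / 7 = 1.57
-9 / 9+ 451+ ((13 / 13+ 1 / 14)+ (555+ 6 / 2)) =14127 / 14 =1009.07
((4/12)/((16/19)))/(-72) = -19/3456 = -0.01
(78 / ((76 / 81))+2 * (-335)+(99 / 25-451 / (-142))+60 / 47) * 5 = -916895778 / 317015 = -2892.28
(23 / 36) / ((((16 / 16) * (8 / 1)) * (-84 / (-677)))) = 15571 / 24192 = 0.64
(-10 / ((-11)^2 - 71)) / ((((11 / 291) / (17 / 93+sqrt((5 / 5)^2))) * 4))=-97 / 62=-1.56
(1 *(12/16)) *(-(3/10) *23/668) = -207/26720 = -0.01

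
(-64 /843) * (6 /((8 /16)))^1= -256 /281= -0.91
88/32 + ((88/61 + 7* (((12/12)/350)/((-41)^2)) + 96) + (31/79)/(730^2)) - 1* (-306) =876743206778349/2158441906550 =406.19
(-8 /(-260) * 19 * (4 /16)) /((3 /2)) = 19 /195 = 0.10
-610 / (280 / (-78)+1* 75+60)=-4.64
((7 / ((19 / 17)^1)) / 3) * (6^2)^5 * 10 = 23984916480 / 19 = 1262364025.26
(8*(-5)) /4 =-10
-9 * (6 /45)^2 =-4 /25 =-0.16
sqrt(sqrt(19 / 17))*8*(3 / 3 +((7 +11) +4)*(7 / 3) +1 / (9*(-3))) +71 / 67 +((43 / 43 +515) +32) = 11296*17^(3 / 4)*19^(1 / 4) / 459 +36787 / 67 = 979.23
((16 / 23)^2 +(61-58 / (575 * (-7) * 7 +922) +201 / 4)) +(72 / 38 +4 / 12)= 374604522301 / 3287038836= 113.96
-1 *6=-6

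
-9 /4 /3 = -3 /4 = -0.75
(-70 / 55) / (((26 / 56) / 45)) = -17640 / 143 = -123.36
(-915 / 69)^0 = 1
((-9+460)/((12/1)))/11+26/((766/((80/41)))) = 656303/188436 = 3.48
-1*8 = -8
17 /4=4.25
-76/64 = -19/16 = -1.19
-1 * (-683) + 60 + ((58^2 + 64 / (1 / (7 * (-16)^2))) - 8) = 118787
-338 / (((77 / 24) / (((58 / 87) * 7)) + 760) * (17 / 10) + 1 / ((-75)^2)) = -60840000 / 232770407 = -0.26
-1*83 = -83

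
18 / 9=2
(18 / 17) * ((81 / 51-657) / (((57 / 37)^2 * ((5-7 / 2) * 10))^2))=-4640422636 / 8474123025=-0.55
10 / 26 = 5 / 13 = 0.38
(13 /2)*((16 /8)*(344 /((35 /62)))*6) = 1663584 /35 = 47530.97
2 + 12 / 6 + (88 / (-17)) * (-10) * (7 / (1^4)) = 6228 / 17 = 366.35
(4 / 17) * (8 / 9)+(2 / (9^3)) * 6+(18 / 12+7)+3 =96877 / 8262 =11.73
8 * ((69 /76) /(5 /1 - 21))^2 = 4761 /184832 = 0.03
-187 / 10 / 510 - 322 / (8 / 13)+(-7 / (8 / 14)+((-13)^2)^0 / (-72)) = -963991 / 1800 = -535.55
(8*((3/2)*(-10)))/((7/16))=-1920/7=-274.29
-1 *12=-12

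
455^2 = 207025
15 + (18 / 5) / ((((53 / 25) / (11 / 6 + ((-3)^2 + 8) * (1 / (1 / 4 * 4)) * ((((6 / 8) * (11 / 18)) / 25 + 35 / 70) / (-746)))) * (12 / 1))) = 15.26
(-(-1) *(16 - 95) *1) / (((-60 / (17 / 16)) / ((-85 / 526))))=-22831 / 100992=-0.23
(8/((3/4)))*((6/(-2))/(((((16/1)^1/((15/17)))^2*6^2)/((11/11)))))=-25/9248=-0.00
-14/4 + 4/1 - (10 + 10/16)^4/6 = -52188337/24576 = -2123.55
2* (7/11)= 14/11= 1.27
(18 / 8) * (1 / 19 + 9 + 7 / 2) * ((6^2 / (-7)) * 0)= 0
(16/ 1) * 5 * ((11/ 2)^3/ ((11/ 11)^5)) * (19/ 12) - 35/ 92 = 5816365/ 276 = 21073.79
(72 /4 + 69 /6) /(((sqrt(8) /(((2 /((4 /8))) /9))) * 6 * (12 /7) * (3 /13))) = 5369 * sqrt(2) /3888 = 1.95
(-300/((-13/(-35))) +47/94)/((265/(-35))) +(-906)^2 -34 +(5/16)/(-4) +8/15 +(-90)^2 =548339756293/661440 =829009.07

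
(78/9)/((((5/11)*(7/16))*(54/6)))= 4576/945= 4.84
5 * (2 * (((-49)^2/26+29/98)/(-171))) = -65570/12103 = -5.42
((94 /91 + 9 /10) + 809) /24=245983 /7280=33.79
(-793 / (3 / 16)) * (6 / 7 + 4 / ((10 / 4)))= -1091168 / 105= -10392.08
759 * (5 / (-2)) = -3795 / 2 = -1897.50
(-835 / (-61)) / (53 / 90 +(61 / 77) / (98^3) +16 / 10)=2723127283800 / 435446881609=6.25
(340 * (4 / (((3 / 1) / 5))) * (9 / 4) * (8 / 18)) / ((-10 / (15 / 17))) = -200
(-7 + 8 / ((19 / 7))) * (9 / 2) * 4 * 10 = -13860 / 19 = -729.47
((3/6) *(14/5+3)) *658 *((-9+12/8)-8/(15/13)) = -27541.69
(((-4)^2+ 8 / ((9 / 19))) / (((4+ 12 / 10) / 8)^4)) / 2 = 23680000 / 257049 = 92.12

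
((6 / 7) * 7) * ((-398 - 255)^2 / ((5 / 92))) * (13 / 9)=1019970328 / 15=67998021.87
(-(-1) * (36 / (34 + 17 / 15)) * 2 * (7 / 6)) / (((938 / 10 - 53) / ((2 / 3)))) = 350 / 8959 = 0.04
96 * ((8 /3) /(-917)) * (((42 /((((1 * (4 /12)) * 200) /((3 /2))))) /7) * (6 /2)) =-2592 /22925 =-0.11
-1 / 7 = -0.14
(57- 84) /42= -9 /14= -0.64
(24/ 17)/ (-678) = -4/ 1921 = -0.00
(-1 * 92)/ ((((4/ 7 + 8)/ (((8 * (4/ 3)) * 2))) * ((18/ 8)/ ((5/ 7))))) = -5888/ 81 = -72.69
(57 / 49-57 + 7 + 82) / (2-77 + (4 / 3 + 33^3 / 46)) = 44850 / 956921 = 0.05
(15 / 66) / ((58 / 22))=5 / 58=0.09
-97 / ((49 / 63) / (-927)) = 809271 / 7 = 115610.14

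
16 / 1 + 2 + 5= 23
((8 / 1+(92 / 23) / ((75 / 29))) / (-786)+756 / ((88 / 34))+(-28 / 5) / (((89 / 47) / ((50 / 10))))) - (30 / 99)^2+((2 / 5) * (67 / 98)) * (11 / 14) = 6711833701457 / 24194173850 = 277.42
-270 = -270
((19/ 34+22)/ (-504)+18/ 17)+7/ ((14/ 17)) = 163033/ 17136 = 9.51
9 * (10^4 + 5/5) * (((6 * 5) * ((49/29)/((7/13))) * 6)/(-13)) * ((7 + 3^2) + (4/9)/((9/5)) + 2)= -2069406920/29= -71358859.31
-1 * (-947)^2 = -896809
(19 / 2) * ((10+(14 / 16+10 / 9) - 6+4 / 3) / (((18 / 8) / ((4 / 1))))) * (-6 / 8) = -10013 / 108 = -92.71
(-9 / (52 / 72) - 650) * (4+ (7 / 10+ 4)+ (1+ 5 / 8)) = -889189 / 130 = -6839.92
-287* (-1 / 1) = 287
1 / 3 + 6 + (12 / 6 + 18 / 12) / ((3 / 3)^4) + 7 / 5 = 337 / 30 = 11.23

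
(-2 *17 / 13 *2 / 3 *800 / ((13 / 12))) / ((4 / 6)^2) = -489600 / 169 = -2897.04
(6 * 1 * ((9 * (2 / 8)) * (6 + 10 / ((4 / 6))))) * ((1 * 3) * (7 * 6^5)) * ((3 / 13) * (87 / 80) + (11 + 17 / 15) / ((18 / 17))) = 35237659149 / 65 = 542117833.06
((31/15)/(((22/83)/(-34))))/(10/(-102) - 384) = 743597/1077395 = 0.69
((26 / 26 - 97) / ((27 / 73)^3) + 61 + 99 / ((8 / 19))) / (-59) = 84045343 / 3096792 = 27.14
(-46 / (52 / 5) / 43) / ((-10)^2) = -23 / 22360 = -0.00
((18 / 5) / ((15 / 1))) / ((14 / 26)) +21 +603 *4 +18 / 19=8094357 / 3325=2434.39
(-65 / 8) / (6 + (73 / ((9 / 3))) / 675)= -131625 / 97784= -1.35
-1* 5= -5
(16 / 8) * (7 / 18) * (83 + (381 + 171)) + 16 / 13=57929 / 117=495.12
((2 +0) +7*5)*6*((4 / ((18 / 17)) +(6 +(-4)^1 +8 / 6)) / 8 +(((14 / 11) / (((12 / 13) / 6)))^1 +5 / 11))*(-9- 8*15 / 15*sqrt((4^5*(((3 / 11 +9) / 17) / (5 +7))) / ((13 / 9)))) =-116159.77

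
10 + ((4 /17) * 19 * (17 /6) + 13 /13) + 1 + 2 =80 /3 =26.67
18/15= 6/5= 1.20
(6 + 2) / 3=8 / 3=2.67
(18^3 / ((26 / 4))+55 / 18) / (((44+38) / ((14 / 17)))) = 1474669 / 163098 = 9.04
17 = 17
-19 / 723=-0.03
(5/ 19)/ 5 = 1/ 19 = 0.05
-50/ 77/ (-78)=25/ 3003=0.01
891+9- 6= 894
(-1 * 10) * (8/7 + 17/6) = -835/21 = -39.76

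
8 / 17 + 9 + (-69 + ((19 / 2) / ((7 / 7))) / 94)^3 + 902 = -36842410609369 / 112959424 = -326156.15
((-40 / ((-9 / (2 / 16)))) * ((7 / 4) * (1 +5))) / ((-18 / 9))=-35 / 12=-2.92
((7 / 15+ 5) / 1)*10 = 164 / 3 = 54.67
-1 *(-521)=521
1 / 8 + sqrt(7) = 2.77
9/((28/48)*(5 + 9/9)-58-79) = -6/89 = -0.07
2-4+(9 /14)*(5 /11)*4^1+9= 629 /77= 8.17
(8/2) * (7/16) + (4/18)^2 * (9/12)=193/108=1.79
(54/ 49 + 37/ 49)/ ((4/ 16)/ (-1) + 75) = 0.02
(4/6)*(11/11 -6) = -10/3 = -3.33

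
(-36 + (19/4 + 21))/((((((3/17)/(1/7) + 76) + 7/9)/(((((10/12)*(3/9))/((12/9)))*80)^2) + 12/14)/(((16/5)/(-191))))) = 0.15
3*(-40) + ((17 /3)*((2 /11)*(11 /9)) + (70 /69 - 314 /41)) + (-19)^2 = 5998999 /25461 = 235.62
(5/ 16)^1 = 5/ 16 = 0.31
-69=-69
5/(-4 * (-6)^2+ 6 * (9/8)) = -20/549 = -0.04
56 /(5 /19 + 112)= 1064 /2133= 0.50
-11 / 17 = -0.65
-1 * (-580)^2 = -336400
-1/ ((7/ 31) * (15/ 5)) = -1.48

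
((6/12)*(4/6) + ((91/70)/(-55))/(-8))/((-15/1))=-4439/198000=-0.02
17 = 17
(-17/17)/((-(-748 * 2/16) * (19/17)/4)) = -8/209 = -0.04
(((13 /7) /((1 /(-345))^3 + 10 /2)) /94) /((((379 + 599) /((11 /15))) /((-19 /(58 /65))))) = -14650588875 /232223458935776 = -0.00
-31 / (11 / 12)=-372 / 11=-33.82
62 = 62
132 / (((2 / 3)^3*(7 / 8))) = 3564 / 7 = 509.14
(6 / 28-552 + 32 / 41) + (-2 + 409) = -144.01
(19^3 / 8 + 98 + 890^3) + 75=5639760243 / 8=704970030.38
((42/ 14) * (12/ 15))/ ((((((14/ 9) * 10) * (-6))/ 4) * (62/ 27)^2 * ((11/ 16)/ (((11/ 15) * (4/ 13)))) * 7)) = -69984/ 76519625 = -0.00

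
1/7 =0.14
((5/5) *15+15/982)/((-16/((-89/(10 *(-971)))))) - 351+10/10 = -10679708861/30512704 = -350.01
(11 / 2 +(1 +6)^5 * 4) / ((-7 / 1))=-134467 / 14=-9604.79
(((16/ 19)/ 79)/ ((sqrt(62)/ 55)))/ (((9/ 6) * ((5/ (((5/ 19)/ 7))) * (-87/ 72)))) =-7040 * sqrt(62)/ 179470067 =-0.00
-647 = -647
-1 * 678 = -678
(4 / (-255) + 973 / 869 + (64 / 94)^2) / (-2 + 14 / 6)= 767320831 / 163167785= 4.70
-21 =-21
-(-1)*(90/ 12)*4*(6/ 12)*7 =105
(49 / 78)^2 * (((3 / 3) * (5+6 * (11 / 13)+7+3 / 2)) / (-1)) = -7.33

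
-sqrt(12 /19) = -2 * sqrt(57) /19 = -0.79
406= 406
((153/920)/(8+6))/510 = 3/128800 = 0.00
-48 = -48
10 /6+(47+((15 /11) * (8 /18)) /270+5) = 53.67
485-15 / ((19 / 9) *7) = 64370 / 133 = 483.98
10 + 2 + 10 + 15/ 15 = 23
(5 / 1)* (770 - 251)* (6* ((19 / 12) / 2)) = 49305 / 4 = 12326.25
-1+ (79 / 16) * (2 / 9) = 7 / 72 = 0.10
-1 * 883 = -883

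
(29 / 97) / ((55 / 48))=1392 / 5335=0.26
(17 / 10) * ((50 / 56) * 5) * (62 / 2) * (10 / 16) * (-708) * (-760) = 1107688125 / 14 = 79120580.36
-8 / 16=-1 / 2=-0.50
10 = 10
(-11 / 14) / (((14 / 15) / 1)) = -165 / 196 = -0.84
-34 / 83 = -0.41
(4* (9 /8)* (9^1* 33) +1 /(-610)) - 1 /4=1630223 /1220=1336.25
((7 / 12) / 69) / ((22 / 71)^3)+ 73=646113089 / 8816544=73.28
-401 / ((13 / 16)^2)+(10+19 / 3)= -299687 / 507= -591.10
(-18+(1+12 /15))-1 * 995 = -5056 /5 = -1011.20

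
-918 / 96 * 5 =-765 / 16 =-47.81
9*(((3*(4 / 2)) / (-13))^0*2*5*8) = 720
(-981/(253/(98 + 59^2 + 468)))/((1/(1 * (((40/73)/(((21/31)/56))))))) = -13127820480/18469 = -710802.99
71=71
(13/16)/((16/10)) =65/128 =0.51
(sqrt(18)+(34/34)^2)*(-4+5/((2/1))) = -9*sqrt(2)/2 -3/2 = -7.86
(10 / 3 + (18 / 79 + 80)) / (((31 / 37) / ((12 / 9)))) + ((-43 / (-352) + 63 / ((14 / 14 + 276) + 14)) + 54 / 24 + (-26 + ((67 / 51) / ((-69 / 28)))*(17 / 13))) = 24497823201433 / 225017803296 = 108.87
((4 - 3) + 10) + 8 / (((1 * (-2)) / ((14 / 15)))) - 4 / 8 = 203 / 30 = 6.77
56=56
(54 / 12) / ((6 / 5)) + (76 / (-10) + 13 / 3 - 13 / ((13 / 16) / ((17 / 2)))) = -8131 / 60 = -135.52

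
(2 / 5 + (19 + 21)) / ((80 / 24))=303 / 25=12.12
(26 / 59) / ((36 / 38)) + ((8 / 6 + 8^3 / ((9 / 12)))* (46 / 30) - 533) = 1370684 / 2655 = 516.27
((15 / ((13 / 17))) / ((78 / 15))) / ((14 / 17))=21675 / 4732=4.58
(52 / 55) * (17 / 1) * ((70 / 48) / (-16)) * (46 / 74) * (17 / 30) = -604877 / 1172160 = -0.52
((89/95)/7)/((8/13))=1157/5320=0.22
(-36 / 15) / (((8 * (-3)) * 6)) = 1 / 60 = 0.02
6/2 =3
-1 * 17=-17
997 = 997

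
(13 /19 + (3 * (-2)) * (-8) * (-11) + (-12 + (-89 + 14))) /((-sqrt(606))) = 5836 * sqrt(606) /5757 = 24.95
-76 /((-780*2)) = 19 /390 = 0.05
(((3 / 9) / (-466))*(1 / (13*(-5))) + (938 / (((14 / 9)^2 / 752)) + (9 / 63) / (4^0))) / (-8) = -185425051117 / 5088720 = -36438.45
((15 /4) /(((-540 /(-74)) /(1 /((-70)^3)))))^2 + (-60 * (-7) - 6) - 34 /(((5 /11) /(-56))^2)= -314488682323522558631 /609892416000000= -515646.16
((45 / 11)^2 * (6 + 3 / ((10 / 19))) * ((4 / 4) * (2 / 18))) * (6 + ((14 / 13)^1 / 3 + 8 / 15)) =18144 / 121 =149.95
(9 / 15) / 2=3 / 10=0.30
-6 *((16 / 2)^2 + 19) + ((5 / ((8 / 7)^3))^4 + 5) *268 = 594069351394803 / 17179869184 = 34579.39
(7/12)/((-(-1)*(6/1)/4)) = 7/18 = 0.39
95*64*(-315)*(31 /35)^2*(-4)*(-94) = -3954461184 /7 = -564923026.29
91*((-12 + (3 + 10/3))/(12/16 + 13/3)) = -6188/61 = -101.44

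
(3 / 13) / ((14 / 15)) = 45 / 182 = 0.25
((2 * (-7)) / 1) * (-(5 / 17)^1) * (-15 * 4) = -247.06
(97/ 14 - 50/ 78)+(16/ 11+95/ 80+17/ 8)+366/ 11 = 2129839/ 48048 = 44.33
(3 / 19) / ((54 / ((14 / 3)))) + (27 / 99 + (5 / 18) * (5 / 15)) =4277 / 11286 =0.38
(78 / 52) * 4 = 6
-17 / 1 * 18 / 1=-306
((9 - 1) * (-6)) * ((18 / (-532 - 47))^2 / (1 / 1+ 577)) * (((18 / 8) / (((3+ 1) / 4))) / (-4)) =0.00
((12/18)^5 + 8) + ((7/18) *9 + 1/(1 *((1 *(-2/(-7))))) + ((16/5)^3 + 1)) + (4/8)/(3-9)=5931187/121500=48.82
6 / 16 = 3 / 8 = 0.38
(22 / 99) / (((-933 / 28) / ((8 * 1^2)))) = -448 / 8397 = -0.05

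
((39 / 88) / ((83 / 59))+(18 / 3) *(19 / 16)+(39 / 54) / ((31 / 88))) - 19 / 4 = 4.74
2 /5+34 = 172 /5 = 34.40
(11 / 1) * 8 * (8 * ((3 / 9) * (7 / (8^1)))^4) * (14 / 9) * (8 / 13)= 184877 / 37908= 4.88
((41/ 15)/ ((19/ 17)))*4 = 2788/ 285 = 9.78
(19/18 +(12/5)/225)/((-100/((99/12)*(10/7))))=-26389/210000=-0.13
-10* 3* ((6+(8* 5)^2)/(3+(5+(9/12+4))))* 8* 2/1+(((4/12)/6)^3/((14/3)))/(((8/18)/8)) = -1554094063/25704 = -60461.18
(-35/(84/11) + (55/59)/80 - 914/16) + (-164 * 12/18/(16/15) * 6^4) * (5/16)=-117738125/2832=-41574.20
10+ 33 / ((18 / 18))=43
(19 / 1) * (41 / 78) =779 / 78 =9.99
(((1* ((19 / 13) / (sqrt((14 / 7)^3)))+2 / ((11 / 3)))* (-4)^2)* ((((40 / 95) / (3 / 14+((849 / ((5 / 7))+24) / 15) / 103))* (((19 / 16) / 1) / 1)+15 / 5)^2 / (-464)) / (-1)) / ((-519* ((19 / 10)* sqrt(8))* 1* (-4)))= 19870838405 / 1015387942473372+1806439855* sqrt(2) / 123669044275603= 0.00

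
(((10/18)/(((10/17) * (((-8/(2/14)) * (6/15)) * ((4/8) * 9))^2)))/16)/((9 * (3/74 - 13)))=-15725/315707341824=-0.00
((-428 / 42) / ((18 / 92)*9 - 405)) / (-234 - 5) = -9844 / 93097431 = -0.00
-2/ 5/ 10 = -1/ 25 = -0.04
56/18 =28/9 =3.11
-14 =-14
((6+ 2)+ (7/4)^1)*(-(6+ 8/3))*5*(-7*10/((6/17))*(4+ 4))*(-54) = -36199800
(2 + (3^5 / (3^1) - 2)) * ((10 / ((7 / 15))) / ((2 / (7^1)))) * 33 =200475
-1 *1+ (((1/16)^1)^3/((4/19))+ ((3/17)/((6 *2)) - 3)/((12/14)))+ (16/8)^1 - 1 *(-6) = 3.52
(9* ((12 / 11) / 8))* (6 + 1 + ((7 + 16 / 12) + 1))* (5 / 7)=315 / 22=14.32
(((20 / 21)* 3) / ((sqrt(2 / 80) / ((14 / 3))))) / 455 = 16* sqrt(10) / 273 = 0.19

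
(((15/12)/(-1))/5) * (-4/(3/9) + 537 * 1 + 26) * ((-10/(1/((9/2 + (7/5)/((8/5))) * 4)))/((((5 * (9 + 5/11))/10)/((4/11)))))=118465/52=2278.17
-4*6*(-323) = 7752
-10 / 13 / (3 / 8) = -80 / 39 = -2.05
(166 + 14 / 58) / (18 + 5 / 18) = 86778 / 9541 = 9.10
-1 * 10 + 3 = -7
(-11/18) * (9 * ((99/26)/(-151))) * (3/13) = 3267/102076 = 0.03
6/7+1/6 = 43/42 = 1.02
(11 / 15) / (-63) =-11 / 945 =-0.01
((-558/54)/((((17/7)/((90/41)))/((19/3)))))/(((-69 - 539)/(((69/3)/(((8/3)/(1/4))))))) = 74865/356864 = 0.21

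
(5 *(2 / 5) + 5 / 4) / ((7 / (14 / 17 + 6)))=377 / 119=3.17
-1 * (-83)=83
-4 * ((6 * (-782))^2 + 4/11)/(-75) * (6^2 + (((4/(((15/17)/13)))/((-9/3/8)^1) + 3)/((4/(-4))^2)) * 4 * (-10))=10814053613248/1485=7282190985.35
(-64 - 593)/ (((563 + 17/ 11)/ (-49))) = 39347/ 690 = 57.02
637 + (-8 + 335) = 964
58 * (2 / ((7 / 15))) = 1740 / 7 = 248.57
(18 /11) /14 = 9 /77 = 0.12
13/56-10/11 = -417/616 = -0.68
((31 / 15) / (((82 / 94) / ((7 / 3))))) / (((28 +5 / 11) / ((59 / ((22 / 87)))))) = 17450489 / 384990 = 45.33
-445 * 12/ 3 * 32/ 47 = -56960/ 47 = -1211.91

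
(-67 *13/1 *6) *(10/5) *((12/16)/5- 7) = 357981/5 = 71596.20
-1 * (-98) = 98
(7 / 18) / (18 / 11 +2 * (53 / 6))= 11 / 546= 0.02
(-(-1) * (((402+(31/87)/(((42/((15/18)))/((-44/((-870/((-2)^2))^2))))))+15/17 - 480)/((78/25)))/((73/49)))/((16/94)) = -6127934047795/62868598416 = -97.47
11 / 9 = 1.22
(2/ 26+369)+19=5045/ 13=388.08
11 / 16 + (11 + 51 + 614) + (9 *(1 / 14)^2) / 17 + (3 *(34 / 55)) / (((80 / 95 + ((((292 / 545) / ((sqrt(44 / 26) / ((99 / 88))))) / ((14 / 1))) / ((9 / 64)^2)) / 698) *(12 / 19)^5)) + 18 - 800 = -898854438738938929182963 / 10778270203060946231296 - 295390791889998413 *sqrt(286) / 80060680529939501568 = -83.46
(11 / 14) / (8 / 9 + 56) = 99 / 7168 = 0.01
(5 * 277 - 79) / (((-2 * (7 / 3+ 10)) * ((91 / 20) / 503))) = -19707540 / 3367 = -5853.15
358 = 358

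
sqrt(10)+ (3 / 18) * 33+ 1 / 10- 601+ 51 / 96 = -95179 / 160+ sqrt(10) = -591.71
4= 4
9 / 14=0.64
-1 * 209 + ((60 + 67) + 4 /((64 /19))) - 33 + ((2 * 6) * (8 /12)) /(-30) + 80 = -8179 /240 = -34.08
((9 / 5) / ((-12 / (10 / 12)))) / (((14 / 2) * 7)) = -1 / 392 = -0.00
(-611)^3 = -228099131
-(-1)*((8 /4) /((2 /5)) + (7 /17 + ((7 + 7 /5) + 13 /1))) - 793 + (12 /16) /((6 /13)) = -519903 /680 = -764.56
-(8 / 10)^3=-64 / 125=-0.51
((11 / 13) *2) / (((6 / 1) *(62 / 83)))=913 / 2418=0.38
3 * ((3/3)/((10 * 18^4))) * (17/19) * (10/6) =17/3989088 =0.00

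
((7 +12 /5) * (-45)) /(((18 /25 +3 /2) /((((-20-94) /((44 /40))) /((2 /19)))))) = 76351500 /407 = 187595.82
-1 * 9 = -9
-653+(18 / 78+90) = -7316 / 13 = -562.77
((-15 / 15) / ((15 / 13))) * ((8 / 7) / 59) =-104 / 6195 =-0.02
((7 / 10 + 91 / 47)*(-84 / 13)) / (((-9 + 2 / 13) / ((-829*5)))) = -43139502 / 5405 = -7981.41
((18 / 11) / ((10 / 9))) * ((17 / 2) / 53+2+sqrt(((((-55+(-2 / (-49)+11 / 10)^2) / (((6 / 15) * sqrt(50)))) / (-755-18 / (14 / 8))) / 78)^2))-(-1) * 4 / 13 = 348111513 * sqrt(2) / 1051021972000+264457 / 75790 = 3.49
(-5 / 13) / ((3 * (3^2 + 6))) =-0.01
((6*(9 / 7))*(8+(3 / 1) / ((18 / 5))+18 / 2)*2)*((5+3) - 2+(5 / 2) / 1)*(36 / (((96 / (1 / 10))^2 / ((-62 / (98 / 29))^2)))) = 13231058571 / 430259200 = 30.75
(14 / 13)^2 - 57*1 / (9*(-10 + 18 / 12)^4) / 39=147327092 / 127035441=1.16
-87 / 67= -1.30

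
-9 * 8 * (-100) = 7200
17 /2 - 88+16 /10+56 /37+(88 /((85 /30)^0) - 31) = -19.39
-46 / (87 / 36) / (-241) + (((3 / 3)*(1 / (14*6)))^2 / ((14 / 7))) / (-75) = 584229811 / 7397157600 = 0.08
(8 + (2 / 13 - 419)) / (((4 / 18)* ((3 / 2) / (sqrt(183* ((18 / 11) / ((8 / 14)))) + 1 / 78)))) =-48069* sqrt(28182) / 286 - 5341 / 338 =-28231.12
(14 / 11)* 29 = 406 / 11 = 36.91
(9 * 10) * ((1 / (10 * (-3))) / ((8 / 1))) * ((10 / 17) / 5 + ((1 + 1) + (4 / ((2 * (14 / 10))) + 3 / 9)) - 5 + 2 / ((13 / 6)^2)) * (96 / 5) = 502752 / 100555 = 5.00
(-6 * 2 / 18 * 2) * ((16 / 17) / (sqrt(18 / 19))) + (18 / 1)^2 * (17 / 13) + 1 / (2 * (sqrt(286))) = -32 * sqrt(38) / 153 + sqrt(286) / 572 + 5508 / 13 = 422.43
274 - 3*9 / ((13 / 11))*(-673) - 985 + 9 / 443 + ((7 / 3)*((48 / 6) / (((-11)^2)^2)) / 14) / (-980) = 908807454626626 / 61973376465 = 14664.48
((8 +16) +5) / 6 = 29 / 6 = 4.83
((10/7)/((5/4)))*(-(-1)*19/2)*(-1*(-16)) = 1216/7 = 173.71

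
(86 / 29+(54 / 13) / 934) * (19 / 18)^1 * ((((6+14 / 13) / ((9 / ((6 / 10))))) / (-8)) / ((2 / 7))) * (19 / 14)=-4341547367 / 4943736720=-0.88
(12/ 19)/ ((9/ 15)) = 20/ 19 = 1.05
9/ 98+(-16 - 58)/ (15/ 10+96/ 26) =-187337/ 13230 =-14.16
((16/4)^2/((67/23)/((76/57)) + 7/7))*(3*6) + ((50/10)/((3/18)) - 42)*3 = 15948/293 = 54.43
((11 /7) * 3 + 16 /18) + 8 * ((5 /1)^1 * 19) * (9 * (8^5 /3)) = 4706795873 /63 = 74711045.60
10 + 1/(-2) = 19/2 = 9.50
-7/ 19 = -0.37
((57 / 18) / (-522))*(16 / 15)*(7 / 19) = -28 / 11745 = -0.00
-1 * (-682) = 682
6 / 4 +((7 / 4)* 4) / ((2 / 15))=54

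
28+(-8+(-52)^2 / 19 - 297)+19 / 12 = -30347 / 228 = -133.10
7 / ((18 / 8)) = 28 / 9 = 3.11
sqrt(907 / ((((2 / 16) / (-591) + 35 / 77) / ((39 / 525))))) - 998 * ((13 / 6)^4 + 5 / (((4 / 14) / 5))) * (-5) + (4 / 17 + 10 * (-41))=546196.08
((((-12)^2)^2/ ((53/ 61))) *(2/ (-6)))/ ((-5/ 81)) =34152192/ 265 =128876.20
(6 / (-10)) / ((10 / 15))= -9 / 10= -0.90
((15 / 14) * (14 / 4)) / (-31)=-15 / 124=-0.12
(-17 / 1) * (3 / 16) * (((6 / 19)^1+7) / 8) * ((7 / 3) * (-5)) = 82705 / 2432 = 34.01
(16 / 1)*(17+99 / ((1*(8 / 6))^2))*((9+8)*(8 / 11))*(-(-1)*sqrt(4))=316336 / 11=28757.82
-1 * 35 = -35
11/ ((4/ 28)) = 77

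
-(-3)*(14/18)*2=14/3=4.67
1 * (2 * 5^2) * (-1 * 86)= -4300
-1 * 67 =-67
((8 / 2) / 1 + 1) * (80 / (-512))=-25 / 32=-0.78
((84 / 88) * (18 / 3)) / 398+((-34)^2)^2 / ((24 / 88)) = 64355269277 / 13134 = 4899898.68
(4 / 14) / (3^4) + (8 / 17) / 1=4570 / 9639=0.47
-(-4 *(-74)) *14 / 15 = -4144 / 15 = -276.27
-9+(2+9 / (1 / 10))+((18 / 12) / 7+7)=1263 / 14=90.21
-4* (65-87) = 88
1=1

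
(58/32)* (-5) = -145/16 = -9.06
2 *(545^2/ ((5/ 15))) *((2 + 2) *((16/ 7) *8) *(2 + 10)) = 10949529600/ 7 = 1564218514.29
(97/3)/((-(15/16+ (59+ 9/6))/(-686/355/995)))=1064672/1041660525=0.00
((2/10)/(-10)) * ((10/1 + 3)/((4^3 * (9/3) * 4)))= -13/38400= -0.00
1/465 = 0.00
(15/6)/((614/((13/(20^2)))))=13/98240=0.00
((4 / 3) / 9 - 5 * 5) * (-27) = 671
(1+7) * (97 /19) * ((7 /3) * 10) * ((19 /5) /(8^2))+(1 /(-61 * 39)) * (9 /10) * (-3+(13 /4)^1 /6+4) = 10768829 /190320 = 56.58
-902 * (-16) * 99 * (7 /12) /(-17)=-833448 /17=-49026.35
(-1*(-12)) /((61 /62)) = 744 /61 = 12.20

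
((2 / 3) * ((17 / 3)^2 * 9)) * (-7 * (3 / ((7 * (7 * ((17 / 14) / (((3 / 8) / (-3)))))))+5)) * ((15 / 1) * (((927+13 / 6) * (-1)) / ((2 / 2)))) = 1126400875 / 12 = 93866739.58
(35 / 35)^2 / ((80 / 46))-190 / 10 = -737 / 40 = -18.42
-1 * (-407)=407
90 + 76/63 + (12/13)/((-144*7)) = 298789/3276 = 91.21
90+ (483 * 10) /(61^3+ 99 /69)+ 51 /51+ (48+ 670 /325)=23937432787 /169669370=141.08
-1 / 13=-0.08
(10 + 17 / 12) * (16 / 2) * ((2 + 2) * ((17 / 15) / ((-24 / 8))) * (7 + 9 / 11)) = -1079.02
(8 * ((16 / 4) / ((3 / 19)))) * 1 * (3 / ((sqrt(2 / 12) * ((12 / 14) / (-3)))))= -2128 * sqrt(6)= -5212.51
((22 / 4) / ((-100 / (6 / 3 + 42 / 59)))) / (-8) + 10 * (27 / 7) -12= 26.59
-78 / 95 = -0.82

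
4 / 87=0.05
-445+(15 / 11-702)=-12602 / 11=-1145.64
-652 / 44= -163 / 11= -14.82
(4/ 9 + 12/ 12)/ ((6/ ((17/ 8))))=221/ 432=0.51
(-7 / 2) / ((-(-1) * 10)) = -7 / 20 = -0.35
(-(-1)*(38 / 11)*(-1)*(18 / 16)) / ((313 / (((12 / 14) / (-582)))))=171 / 9351188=0.00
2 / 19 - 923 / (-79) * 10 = 175528 / 1501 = 116.94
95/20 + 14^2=200.75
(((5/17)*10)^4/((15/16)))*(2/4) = 10000000/250563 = 39.91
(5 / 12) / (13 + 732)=1 / 1788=0.00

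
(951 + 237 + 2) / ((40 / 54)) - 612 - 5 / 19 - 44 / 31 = 1169539 / 1178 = 992.82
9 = 9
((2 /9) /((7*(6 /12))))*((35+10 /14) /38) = 500 /8379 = 0.06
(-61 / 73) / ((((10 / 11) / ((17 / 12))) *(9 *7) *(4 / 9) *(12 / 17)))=-193919 / 2943360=-0.07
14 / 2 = 7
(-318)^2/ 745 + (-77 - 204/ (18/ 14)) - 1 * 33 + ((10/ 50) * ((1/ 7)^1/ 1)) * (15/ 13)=-27029213/ 203385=-132.90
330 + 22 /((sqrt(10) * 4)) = 11 * sqrt(10) /20 + 330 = 331.74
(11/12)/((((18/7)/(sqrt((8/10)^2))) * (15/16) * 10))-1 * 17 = -171817/10125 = -16.97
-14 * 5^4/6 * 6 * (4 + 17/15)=-134750/3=-44916.67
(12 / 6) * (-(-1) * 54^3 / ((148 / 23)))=1810836 / 37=48941.51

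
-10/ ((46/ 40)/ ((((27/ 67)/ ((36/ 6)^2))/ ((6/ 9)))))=-225/ 1541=-0.15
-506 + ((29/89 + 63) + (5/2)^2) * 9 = 42785/356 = 120.18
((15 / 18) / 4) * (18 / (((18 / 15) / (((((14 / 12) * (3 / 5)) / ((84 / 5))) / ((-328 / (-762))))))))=3175 / 10496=0.30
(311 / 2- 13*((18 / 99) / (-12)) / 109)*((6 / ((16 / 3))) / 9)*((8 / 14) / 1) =279670 / 25179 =11.11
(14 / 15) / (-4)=-7 / 30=-0.23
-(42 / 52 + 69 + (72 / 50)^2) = -1168071 / 16250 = -71.88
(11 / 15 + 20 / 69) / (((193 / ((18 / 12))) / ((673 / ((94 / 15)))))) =712707 / 834532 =0.85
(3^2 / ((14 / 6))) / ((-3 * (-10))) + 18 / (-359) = 1971 / 25130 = 0.08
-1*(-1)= 1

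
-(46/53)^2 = -2116/2809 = -0.75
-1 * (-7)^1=7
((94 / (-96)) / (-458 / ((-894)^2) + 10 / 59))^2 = 34110440056234161 / 1015145751267904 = 33.60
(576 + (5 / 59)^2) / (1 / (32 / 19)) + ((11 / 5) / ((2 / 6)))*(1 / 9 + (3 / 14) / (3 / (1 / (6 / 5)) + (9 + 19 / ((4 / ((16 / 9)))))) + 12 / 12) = 2571470882719 / 2630612586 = 977.52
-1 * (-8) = 8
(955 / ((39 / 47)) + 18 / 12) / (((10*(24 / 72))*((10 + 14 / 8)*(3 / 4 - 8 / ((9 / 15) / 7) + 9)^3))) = -155324736 / 3082577567485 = -0.00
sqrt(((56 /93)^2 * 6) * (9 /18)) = 56 * sqrt(3) /93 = 1.04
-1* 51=-51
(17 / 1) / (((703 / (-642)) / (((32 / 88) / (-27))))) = 14552 / 69597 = 0.21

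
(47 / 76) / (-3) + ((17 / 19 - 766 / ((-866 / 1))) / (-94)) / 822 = -43684909 / 211894612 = -0.21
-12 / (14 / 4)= -24 / 7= -3.43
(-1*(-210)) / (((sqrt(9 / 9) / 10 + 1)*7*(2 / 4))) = 600 / 11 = 54.55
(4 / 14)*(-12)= -24 / 7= -3.43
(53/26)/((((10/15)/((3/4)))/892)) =106371/52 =2045.60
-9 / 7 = -1.29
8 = 8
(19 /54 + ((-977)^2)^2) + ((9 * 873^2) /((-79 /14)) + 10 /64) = 62189706793442521 /68256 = 911124396293.99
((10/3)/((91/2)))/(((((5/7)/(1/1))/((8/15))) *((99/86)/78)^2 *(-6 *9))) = -6153472/1323135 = -4.65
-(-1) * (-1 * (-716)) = 716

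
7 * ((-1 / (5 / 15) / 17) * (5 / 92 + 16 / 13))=-32277 / 20332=-1.59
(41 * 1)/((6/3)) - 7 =27/2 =13.50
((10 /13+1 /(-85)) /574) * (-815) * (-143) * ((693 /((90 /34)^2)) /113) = 31182063 /231650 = 134.61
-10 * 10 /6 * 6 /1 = -100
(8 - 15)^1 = -7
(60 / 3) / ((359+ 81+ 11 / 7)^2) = 980 / 9554281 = 0.00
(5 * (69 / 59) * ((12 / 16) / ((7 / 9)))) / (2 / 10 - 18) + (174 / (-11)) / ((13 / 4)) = -5.18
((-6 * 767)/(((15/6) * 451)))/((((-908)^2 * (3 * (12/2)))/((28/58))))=-5369/40436867460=-0.00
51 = 51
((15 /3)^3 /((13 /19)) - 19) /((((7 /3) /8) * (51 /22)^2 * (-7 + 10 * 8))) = 1177088 /822783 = 1.43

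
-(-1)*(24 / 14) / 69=4 / 161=0.02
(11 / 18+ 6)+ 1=137 / 18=7.61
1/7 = 0.14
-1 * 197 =-197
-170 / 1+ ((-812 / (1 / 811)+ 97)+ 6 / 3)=-658603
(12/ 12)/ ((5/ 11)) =2.20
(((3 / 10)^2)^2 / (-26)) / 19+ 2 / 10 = 987919 / 4940000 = 0.20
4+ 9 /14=65 /14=4.64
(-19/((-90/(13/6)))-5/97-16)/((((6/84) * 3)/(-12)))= 11435494/13095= 873.27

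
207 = 207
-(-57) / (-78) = -19 / 26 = -0.73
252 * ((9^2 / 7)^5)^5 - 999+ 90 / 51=315411042687990934594314208168683603298947380124459 / 3256880933469629044817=96844511399431604339227490000.00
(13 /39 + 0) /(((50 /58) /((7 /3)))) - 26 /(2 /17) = -49522 /225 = -220.10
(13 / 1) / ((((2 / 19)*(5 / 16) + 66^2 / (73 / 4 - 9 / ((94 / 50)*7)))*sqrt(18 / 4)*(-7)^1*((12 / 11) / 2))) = -251235556*sqrt(2) / 54901663551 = -0.01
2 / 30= 1 / 15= 0.07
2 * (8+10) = 36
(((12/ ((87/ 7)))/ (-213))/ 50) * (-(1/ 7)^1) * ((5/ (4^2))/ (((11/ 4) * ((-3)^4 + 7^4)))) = 1/ 1686444540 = 0.00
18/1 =18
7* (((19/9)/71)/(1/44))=5852/639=9.16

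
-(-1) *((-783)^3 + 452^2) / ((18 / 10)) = -2399221915 / 9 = -266580212.78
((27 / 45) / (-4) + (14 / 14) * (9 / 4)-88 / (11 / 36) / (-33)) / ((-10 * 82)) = -1191 / 90200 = -0.01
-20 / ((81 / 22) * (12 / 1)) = -110 / 243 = -0.45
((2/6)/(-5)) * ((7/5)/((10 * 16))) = -7/12000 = -0.00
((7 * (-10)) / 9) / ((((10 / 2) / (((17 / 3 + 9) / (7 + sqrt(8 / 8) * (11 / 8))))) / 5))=-24640 / 1809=-13.62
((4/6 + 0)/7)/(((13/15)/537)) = 5370/91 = 59.01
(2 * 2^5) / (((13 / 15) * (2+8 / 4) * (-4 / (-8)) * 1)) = 36.92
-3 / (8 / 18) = -27 / 4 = -6.75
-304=-304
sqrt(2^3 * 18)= 12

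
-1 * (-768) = 768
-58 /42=-29 /21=-1.38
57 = 57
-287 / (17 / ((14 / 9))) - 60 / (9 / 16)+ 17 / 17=-20185 / 153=-131.93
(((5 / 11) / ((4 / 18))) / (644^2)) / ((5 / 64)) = 18 / 285131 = 0.00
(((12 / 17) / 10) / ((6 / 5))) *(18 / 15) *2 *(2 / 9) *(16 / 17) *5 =128 / 867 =0.15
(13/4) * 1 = 13/4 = 3.25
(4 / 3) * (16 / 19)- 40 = -2216 / 57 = -38.88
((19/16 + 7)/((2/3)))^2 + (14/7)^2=158545/1024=154.83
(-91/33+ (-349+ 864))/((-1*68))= -4226/561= -7.53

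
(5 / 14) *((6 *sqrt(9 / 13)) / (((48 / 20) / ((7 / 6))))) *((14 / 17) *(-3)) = -525 *sqrt(13) / 884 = -2.14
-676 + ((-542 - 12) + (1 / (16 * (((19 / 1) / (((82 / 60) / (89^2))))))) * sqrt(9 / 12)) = -1230.00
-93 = -93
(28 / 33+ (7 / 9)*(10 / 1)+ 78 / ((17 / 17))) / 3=8576 / 297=28.88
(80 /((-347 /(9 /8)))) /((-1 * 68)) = 0.00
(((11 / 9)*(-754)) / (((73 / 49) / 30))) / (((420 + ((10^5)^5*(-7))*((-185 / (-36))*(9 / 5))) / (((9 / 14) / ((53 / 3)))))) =2871 / 2752942307692307692307690522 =0.00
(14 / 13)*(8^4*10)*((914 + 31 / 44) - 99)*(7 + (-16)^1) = -46308003840 / 143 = -323832194.69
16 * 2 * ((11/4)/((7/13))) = 1144/7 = 163.43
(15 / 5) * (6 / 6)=3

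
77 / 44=1.75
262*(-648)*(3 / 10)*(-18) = 4583952 / 5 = 916790.40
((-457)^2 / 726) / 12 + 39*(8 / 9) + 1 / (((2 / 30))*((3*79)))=40401895 / 688248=58.70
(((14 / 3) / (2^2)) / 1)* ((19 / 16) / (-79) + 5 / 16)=329 / 948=0.35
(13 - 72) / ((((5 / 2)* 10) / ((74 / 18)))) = -2183 / 225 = -9.70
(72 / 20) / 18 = 1 / 5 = 0.20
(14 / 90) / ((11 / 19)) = 133 / 495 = 0.27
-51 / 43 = -1.19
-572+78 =-494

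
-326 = -326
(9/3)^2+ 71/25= 296/25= 11.84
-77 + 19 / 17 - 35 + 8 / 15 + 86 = -24.35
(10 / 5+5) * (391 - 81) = 2170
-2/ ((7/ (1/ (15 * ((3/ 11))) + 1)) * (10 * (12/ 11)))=-22/ 675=-0.03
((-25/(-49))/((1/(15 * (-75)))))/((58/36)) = -506250/1421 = -356.26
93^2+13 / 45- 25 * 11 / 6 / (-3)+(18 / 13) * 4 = 3381341 / 390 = 8670.11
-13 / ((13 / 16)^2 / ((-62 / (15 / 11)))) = 174592 / 195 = 895.34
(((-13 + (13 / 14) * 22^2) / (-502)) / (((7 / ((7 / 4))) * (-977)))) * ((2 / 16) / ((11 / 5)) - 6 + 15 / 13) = -1287565 / 1208478656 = -0.00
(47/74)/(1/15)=705/74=9.53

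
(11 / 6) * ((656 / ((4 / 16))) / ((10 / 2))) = 14432 / 15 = 962.13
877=877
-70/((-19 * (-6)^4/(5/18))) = 175/221616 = 0.00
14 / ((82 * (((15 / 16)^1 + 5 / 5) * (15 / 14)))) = 1568 / 19065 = 0.08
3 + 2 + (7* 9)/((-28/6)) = -8.50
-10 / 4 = -5 / 2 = -2.50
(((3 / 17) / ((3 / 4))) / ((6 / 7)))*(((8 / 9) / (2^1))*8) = 448 / 459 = 0.98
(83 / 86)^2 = 6889 / 7396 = 0.93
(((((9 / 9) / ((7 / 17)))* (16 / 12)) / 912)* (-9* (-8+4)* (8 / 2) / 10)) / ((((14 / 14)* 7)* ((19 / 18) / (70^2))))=12240 / 361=33.91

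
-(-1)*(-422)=-422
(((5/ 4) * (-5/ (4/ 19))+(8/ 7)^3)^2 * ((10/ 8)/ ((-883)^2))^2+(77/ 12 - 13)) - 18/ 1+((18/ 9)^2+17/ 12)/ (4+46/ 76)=-34285415135307821484731/ 1464741568313117265920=-23.41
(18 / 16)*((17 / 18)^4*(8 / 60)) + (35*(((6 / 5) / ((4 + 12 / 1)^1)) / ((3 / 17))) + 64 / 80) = 11053513 / 699840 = 15.79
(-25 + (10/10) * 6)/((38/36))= -18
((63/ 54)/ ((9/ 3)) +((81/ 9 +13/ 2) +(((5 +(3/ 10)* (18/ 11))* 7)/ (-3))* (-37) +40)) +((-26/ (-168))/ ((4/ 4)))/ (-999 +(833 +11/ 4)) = 1199058004/ 2262645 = 529.94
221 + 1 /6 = 1327 /6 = 221.17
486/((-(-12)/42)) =1701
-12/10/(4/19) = -57/10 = -5.70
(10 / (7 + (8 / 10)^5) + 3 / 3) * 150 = 2707450 / 7633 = 354.70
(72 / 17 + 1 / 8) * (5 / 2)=2965 / 272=10.90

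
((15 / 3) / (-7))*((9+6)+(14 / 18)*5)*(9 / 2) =-425 / 7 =-60.71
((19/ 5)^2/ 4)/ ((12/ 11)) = 3971/ 1200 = 3.31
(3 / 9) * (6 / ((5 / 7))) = 14 / 5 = 2.80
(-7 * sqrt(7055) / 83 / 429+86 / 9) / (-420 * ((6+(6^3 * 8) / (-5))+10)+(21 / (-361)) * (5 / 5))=31046 / 449765379-361 * sqrt(7055) / 254203108731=0.00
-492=-492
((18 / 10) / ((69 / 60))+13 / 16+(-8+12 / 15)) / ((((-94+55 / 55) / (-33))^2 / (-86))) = 46166219 / 884120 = 52.22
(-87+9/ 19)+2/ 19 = -1642/ 19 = -86.42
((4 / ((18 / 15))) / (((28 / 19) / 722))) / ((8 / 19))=651605 / 168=3878.60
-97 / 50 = -1.94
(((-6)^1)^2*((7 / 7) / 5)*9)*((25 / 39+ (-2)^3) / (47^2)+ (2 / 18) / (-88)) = -188073 / 631774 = -0.30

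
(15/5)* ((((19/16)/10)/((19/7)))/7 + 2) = 963/160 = 6.02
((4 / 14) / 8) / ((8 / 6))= 3 / 112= 0.03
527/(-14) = -527/14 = -37.64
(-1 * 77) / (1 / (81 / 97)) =-6237 / 97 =-64.30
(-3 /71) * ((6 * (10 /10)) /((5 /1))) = -18 /355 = -0.05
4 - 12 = -8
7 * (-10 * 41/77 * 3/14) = -615/77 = -7.99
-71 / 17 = -4.18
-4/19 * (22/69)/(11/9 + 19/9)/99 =-4/19665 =-0.00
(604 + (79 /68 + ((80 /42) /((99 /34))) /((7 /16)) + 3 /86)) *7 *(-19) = -490514303225 /6078996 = -80690.02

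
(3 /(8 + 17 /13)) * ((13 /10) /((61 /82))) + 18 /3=242217 /36905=6.56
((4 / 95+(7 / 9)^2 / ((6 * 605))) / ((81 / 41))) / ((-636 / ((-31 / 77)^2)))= -1860948631 / 341270560234296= -0.00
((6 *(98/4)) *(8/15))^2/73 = 153664/1825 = 84.20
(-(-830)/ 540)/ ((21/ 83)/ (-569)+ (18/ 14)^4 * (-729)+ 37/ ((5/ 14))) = -47057691205/ 57817236614436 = -0.00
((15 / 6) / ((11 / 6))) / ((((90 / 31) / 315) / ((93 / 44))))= 302715 / 968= 312.72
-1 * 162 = -162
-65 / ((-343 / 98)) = 130 / 7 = 18.57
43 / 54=0.80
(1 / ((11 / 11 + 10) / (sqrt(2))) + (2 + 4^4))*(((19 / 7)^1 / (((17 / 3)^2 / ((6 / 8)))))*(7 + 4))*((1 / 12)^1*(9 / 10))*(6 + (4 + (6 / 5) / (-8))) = 303183*sqrt(2) / 6473600 + 430216677 / 3236800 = 132.98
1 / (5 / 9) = 9 / 5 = 1.80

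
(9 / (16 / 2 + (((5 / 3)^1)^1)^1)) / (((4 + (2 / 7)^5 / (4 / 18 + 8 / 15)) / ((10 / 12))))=12857355 / 66328568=0.19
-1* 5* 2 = -10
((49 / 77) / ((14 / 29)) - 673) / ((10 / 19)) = -280763 / 220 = -1276.20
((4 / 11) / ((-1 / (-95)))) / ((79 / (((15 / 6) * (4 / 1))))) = 3800 / 869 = 4.37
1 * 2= 2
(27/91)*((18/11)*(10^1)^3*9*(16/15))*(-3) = -13996800/1001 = -13982.82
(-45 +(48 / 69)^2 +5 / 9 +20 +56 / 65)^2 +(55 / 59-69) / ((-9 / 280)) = 14980353606561584 / 5650346587275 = 2651.23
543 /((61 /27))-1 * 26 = 214.34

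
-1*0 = 0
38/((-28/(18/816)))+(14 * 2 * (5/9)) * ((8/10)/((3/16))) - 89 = -1164883/51408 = -22.66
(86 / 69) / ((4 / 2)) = 43 / 69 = 0.62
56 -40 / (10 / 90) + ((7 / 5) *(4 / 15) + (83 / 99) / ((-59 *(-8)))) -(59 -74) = -337171597 / 1168200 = -288.62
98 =98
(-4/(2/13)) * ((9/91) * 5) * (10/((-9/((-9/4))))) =-225/7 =-32.14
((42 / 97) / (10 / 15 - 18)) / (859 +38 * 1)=-21 / 754078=-0.00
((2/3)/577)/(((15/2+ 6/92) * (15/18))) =46/250995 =0.00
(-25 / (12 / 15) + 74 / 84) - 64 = -7927 / 84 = -94.37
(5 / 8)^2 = 25 / 64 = 0.39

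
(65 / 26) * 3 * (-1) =-7.50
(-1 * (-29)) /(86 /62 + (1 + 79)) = 31 /87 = 0.36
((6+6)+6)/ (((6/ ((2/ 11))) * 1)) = 6/ 11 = 0.55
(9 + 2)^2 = 121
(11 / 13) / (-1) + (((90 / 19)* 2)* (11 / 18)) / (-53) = -12507 / 13091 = -0.96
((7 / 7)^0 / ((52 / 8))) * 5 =10 / 13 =0.77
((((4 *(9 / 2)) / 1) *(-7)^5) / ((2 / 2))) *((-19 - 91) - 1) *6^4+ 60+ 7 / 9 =391681622851 / 9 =43520180316.78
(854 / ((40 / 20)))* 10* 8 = 34160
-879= -879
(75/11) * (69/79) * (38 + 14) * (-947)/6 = -42472950/869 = -48875.66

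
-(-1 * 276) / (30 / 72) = 3312 / 5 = 662.40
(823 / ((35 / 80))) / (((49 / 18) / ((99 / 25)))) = 23465376 / 8575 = 2736.49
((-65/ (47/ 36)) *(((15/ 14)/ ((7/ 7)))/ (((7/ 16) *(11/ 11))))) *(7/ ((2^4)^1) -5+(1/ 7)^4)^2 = -269524265829975/ 106210693624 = -2537.64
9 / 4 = 2.25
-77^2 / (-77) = 77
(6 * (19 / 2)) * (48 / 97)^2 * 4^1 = 525312 / 9409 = 55.83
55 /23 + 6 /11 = 743 /253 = 2.94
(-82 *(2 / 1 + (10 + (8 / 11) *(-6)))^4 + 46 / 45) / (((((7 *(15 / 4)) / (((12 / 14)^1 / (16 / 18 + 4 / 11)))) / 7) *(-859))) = 367427716708 / 6202559825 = 59.24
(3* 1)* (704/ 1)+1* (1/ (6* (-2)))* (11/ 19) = 481525/ 228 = 2111.95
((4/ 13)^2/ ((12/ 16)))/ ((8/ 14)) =112/ 507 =0.22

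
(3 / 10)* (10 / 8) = 0.38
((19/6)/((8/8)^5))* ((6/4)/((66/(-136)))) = -323/33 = -9.79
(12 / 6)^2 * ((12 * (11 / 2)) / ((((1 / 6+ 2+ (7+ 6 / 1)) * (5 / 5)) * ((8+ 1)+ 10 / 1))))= 1584 / 1729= 0.92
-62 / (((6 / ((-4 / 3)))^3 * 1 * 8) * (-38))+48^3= 1531809761 / 13851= 110592.00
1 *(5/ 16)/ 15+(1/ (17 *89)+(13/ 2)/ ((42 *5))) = 44437/ 847280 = 0.05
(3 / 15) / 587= 1 / 2935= 0.00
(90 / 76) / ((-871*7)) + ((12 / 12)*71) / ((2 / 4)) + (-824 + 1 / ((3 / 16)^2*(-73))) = -103871813945 / 152217702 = -682.39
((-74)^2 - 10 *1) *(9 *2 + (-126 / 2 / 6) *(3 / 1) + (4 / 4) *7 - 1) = -40995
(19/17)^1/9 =19/153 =0.12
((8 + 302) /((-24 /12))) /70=-31 /14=-2.21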